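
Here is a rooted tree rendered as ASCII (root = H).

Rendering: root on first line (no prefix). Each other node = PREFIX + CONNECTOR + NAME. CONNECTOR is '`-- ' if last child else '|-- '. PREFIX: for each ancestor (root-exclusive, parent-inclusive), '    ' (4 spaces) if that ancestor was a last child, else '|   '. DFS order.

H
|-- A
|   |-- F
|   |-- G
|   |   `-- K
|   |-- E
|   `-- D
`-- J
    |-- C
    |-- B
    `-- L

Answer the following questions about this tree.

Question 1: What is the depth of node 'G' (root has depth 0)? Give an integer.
Path from root to G: H -> A -> G
Depth = number of edges = 2

Answer: 2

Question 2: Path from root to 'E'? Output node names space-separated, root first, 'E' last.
Walk down from root: H -> A -> E

Answer: H A E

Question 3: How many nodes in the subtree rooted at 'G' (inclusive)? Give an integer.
Answer: 2

Derivation:
Subtree rooted at G contains: G, K
Count = 2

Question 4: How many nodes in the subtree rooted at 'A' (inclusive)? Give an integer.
Subtree rooted at A contains: A, D, E, F, G, K
Count = 6

Answer: 6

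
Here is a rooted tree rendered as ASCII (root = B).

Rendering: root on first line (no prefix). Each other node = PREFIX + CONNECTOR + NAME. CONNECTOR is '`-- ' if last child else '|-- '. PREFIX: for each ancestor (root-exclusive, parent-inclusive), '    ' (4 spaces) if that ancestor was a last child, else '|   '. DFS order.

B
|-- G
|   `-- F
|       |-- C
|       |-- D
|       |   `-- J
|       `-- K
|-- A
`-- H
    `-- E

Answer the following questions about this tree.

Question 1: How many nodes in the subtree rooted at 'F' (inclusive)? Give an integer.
Answer: 5

Derivation:
Subtree rooted at F contains: C, D, F, J, K
Count = 5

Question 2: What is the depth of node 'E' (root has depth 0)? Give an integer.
Path from root to E: B -> H -> E
Depth = number of edges = 2

Answer: 2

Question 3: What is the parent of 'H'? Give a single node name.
Answer: B

Derivation:
Scan adjacency: H appears as child of B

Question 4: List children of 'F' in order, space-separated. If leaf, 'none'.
Answer: C D K

Derivation:
Node F's children (from adjacency): C, D, K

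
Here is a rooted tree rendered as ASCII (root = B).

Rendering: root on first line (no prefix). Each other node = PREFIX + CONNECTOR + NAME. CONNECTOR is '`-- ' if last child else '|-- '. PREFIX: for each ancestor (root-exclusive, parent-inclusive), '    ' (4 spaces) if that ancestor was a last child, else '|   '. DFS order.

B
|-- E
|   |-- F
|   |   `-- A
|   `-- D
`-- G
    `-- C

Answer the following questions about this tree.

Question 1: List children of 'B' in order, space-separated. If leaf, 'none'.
Node B's children (from adjacency): E, G

Answer: E G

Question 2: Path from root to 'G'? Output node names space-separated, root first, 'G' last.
Answer: B G

Derivation:
Walk down from root: B -> G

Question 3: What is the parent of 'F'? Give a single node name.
Answer: E

Derivation:
Scan adjacency: F appears as child of E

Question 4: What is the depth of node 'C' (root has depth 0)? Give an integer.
Path from root to C: B -> G -> C
Depth = number of edges = 2

Answer: 2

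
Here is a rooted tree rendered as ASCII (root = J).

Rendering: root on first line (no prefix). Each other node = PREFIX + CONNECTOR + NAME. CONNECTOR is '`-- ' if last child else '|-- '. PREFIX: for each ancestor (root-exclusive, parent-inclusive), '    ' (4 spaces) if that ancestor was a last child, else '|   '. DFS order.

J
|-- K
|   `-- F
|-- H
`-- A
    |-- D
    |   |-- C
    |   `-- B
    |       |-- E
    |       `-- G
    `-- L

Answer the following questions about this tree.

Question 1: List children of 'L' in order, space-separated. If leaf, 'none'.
Answer: none

Derivation:
Node L's children (from adjacency): (leaf)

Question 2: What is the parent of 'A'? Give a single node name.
Answer: J

Derivation:
Scan adjacency: A appears as child of J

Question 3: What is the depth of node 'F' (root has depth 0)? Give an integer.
Path from root to F: J -> K -> F
Depth = number of edges = 2

Answer: 2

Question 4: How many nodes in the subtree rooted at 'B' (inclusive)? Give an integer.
Answer: 3

Derivation:
Subtree rooted at B contains: B, E, G
Count = 3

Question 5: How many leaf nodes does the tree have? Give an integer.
Leaves (nodes with no children): C, E, F, G, H, L

Answer: 6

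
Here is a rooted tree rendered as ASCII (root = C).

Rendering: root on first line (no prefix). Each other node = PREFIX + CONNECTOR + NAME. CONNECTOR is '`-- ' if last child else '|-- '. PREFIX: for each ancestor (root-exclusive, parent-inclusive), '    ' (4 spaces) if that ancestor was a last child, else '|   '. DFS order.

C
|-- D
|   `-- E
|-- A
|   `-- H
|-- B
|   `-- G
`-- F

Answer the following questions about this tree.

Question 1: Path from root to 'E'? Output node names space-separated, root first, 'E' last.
Answer: C D E

Derivation:
Walk down from root: C -> D -> E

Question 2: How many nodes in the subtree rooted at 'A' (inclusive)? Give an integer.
Subtree rooted at A contains: A, H
Count = 2

Answer: 2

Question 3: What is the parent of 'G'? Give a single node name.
Scan adjacency: G appears as child of B

Answer: B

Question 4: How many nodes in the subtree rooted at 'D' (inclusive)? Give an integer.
Subtree rooted at D contains: D, E
Count = 2

Answer: 2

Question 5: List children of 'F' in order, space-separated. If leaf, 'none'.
Answer: none

Derivation:
Node F's children (from adjacency): (leaf)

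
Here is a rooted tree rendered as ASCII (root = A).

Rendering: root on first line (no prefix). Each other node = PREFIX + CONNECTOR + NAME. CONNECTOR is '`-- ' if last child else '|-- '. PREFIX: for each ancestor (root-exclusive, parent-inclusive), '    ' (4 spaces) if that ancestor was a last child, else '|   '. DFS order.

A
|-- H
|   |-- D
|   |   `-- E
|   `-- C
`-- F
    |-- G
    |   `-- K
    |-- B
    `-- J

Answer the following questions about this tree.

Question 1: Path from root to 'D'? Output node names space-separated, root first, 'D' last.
Answer: A H D

Derivation:
Walk down from root: A -> H -> D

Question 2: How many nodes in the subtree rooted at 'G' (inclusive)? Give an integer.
Answer: 2

Derivation:
Subtree rooted at G contains: G, K
Count = 2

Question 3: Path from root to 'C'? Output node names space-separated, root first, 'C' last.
Walk down from root: A -> H -> C

Answer: A H C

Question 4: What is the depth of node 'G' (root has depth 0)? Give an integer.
Path from root to G: A -> F -> G
Depth = number of edges = 2

Answer: 2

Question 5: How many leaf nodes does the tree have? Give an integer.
Answer: 5

Derivation:
Leaves (nodes with no children): B, C, E, J, K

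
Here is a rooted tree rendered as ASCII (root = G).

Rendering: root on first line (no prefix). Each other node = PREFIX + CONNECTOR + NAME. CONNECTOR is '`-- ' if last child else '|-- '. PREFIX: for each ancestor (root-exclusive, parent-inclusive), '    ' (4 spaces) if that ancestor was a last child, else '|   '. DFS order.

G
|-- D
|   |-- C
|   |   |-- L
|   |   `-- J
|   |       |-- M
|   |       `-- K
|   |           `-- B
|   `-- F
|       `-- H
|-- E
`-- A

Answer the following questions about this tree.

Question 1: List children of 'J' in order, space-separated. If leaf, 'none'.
Answer: M K

Derivation:
Node J's children (from adjacency): M, K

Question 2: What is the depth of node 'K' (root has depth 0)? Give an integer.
Path from root to K: G -> D -> C -> J -> K
Depth = number of edges = 4

Answer: 4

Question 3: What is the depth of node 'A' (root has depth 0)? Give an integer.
Answer: 1

Derivation:
Path from root to A: G -> A
Depth = number of edges = 1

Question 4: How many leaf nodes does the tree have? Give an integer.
Answer: 6

Derivation:
Leaves (nodes with no children): A, B, E, H, L, M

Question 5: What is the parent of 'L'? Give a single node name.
Scan adjacency: L appears as child of C

Answer: C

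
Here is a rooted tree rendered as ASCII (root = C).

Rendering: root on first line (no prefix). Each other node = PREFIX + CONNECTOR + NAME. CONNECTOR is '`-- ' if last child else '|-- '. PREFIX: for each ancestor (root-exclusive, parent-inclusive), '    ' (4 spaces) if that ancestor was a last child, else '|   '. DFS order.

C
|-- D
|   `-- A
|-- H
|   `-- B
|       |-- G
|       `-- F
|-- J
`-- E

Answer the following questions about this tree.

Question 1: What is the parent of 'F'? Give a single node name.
Scan adjacency: F appears as child of B

Answer: B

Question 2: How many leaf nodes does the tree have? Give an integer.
Leaves (nodes with no children): A, E, F, G, J

Answer: 5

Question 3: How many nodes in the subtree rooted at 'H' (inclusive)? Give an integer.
Subtree rooted at H contains: B, F, G, H
Count = 4

Answer: 4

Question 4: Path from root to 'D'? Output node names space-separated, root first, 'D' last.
Walk down from root: C -> D

Answer: C D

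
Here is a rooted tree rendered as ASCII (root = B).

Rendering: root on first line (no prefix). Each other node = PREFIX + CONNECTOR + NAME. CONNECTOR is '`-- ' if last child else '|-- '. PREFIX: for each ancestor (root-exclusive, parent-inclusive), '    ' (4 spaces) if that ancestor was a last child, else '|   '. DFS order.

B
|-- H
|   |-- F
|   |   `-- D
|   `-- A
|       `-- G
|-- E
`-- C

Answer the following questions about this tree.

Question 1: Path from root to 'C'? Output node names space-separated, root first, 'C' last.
Walk down from root: B -> C

Answer: B C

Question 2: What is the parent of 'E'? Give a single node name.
Answer: B

Derivation:
Scan adjacency: E appears as child of B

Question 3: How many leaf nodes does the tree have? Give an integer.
Leaves (nodes with no children): C, D, E, G

Answer: 4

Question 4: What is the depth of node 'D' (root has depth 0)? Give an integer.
Answer: 3

Derivation:
Path from root to D: B -> H -> F -> D
Depth = number of edges = 3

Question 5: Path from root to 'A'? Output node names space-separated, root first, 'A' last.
Walk down from root: B -> H -> A

Answer: B H A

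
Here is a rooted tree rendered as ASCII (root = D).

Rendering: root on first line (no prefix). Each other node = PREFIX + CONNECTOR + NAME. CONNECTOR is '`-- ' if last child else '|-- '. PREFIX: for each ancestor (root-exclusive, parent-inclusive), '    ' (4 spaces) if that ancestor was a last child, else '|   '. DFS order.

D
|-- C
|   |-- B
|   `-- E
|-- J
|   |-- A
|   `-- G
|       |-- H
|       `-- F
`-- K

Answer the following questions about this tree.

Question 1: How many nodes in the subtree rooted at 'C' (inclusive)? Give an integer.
Subtree rooted at C contains: B, C, E
Count = 3

Answer: 3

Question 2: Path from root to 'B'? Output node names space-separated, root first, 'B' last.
Walk down from root: D -> C -> B

Answer: D C B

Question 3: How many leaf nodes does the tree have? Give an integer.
Leaves (nodes with no children): A, B, E, F, H, K

Answer: 6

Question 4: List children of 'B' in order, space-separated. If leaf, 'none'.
Node B's children (from adjacency): (leaf)

Answer: none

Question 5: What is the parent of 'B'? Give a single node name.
Scan adjacency: B appears as child of C

Answer: C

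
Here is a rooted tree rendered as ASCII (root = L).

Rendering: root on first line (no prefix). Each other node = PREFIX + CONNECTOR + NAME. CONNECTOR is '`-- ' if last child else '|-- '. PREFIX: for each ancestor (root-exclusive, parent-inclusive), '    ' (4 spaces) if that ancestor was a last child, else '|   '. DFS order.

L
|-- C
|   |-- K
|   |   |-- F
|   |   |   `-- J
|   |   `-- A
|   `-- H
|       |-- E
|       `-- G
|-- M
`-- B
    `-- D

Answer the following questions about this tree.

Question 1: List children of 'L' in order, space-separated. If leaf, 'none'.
Node L's children (from adjacency): C, M, B

Answer: C M B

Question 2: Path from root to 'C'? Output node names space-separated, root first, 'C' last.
Answer: L C

Derivation:
Walk down from root: L -> C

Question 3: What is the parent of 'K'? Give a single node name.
Answer: C

Derivation:
Scan adjacency: K appears as child of C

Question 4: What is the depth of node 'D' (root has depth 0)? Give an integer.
Path from root to D: L -> B -> D
Depth = number of edges = 2

Answer: 2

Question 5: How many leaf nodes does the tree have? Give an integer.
Leaves (nodes with no children): A, D, E, G, J, M

Answer: 6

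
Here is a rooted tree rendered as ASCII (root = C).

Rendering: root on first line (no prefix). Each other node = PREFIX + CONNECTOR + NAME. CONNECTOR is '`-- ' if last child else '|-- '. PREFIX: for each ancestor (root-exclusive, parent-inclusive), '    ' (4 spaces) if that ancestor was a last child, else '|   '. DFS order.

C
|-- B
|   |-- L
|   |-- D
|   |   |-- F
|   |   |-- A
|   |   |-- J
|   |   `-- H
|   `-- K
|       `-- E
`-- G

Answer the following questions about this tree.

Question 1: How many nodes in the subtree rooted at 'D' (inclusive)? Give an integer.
Subtree rooted at D contains: A, D, F, H, J
Count = 5

Answer: 5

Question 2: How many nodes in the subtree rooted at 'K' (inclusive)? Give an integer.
Subtree rooted at K contains: E, K
Count = 2

Answer: 2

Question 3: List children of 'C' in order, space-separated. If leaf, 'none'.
Node C's children (from adjacency): B, G

Answer: B G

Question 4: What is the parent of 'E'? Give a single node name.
Answer: K

Derivation:
Scan adjacency: E appears as child of K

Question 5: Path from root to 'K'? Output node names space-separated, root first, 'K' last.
Answer: C B K

Derivation:
Walk down from root: C -> B -> K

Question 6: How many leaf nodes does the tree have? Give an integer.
Answer: 7

Derivation:
Leaves (nodes with no children): A, E, F, G, H, J, L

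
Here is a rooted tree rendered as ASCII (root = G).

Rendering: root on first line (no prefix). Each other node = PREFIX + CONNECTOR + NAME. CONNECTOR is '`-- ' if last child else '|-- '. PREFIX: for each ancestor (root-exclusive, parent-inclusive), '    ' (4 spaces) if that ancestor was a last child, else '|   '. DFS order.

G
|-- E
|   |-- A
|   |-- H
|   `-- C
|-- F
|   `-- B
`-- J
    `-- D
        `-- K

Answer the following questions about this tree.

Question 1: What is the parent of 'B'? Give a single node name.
Answer: F

Derivation:
Scan adjacency: B appears as child of F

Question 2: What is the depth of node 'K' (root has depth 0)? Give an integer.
Path from root to K: G -> J -> D -> K
Depth = number of edges = 3

Answer: 3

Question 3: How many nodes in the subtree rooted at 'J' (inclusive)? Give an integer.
Subtree rooted at J contains: D, J, K
Count = 3

Answer: 3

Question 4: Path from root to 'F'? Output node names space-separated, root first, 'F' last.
Answer: G F

Derivation:
Walk down from root: G -> F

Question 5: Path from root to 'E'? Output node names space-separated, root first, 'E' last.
Answer: G E

Derivation:
Walk down from root: G -> E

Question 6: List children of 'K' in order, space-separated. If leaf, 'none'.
Node K's children (from adjacency): (leaf)

Answer: none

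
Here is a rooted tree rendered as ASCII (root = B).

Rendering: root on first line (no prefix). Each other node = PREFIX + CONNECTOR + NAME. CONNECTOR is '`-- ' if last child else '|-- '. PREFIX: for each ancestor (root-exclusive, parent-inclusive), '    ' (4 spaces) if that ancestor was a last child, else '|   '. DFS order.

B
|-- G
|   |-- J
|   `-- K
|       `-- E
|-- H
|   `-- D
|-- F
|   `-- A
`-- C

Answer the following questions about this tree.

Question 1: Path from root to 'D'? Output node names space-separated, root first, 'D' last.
Walk down from root: B -> H -> D

Answer: B H D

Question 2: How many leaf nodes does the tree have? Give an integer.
Leaves (nodes with no children): A, C, D, E, J

Answer: 5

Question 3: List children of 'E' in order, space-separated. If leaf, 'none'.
Answer: none

Derivation:
Node E's children (from adjacency): (leaf)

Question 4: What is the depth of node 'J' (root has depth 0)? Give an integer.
Answer: 2

Derivation:
Path from root to J: B -> G -> J
Depth = number of edges = 2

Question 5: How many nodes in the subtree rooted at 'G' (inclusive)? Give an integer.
Answer: 4

Derivation:
Subtree rooted at G contains: E, G, J, K
Count = 4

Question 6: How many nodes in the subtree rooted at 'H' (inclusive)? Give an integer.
Answer: 2

Derivation:
Subtree rooted at H contains: D, H
Count = 2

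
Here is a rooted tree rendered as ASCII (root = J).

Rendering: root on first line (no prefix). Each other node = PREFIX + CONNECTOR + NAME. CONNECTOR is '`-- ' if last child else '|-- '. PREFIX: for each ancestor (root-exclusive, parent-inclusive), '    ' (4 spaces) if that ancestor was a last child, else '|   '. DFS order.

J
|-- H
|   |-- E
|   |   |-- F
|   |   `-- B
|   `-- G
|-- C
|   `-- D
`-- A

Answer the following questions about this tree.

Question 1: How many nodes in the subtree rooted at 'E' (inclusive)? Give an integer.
Subtree rooted at E contains: B, E, F
Count = 3

Answer: 3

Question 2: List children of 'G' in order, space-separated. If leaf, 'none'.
Node G's children (from adjacency): (leaf)

Answer: none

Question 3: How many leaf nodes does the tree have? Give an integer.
Answer: 5

Derivation:
Leaves (nodes with no children): A, B, D, F, G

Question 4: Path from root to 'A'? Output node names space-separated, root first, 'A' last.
Answer: J A

Derivation:
Walk down from root: J -> A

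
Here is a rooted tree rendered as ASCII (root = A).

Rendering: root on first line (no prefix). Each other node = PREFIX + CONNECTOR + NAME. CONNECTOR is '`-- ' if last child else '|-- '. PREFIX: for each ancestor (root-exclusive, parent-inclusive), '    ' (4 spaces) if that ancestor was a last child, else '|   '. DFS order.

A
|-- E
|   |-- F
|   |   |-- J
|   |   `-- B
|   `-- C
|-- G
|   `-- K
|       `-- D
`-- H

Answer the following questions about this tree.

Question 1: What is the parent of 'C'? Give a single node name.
Scan adjacency: C appears as child of E

Answer: E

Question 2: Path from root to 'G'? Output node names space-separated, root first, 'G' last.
Answer: A G

Derivation:
Walk down from root: A -> G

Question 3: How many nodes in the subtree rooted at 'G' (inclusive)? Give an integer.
Subtree rooted at G contains: D, G, K
Count = 3

Answer: 3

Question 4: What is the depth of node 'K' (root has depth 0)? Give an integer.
Answer: 2

Derivation:
Path from root to K: A -> G -> K
Depth = number of edges = 2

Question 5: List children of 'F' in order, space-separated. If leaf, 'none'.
Answer: J B

Derivation:
Node F's children (from adjacency): J, B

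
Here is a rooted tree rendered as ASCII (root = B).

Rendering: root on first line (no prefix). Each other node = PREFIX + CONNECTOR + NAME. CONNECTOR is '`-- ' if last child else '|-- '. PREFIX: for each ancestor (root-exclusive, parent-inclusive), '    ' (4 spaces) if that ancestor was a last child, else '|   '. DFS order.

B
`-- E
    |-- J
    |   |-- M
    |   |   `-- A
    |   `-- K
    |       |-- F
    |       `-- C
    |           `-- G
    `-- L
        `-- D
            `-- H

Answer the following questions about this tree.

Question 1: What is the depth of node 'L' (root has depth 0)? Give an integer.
Path from root to L: B -> E -> L
Depth = number of edges = 2

Answer: 2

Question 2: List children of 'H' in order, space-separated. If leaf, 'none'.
Node H's children (from adjacency): (leaf)

Answer: none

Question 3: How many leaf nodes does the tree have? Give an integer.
Leaves (nodes with no children): A, F, G, H

Answer: 4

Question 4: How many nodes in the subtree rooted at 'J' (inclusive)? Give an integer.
Subtree rooted at J contains: A, C, F, G, J, K, M
Count = 7

Answer: 7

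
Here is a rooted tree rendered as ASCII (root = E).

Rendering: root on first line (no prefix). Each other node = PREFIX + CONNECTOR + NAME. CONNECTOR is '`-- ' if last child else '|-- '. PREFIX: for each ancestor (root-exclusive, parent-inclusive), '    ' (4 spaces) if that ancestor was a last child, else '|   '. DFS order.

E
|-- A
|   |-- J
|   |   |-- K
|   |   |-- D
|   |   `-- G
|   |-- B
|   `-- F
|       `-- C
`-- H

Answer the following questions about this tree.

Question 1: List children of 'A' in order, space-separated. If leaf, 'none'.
Answer: J B F

Derivation:
Node A's children (from adjacency): J, B, F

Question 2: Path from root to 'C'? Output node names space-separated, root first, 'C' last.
Answer: E A F C

Derivation:
Walk down from root: E -> A -> F -> C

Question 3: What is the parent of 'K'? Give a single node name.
Scan adjacency: K appears as child of J

Answer: J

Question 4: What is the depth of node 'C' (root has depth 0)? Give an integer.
Answer: 3

Derivation:
Path from root to C: E -> A -> F -> C
Depth = number of edges = 3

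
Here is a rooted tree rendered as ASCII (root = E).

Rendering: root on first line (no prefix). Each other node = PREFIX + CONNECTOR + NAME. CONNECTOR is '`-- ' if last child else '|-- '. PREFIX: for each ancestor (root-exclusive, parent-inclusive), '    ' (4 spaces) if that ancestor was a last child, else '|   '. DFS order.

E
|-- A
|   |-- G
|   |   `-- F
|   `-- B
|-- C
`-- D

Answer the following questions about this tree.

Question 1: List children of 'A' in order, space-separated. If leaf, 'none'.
Answer: G B

Derivation:
Node A's children (from adjacency): G, B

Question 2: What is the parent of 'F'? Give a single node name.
Scan adjacency: F appears as child of G

Answer: G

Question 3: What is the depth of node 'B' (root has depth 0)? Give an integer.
Path from root to B: E -> A -> B
Depth = number of edges = 2

Answer: 2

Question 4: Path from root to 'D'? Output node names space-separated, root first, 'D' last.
Answer: E D

Derivation:
Walk down from root: E -> D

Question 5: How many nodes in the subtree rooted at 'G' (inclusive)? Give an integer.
Subtree rooted at G contains: F, G
Count = 2

Answer: 2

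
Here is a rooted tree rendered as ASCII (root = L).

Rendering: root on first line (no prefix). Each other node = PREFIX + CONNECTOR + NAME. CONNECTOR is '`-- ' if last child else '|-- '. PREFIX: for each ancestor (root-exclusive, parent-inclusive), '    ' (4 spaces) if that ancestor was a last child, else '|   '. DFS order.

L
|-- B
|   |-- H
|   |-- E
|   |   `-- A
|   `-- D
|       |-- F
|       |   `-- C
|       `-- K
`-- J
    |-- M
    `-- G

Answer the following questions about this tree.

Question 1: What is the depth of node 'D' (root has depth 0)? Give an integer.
Answer: 2

Derivation:
Path from root to D: L -> B -> D
Depth = number of edges = 2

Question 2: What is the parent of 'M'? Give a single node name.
Scan adjacency: M appears as child of J

Answer: J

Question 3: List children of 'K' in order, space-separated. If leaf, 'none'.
Node K's children (from adjacency): (leaf)

Answer: none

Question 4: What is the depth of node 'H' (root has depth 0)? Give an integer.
Path from root to H: L -> B -> H
Depth = number of edges = 2

Answer: 2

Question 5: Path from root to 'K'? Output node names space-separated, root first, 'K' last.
Walk down from root: L -> B -> D -> K

Answer: L B D K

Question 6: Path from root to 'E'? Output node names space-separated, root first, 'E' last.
Answer: L B E

Derivation:
Walk down from root: L -> B -> E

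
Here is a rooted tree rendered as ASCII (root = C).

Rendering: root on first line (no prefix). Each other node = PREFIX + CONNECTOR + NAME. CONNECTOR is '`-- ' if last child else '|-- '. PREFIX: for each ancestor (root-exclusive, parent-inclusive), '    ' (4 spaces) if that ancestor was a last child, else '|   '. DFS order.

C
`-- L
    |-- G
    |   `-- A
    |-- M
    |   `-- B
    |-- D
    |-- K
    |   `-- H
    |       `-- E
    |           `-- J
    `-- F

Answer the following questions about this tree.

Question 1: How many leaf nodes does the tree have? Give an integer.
Leaves (nodes with no children): A, B, D, F, J

Answer: 5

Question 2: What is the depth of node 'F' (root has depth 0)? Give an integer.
Answer: 2

Derivation:
Path from root to F: C -> L -> F
Depth = number of edges = 2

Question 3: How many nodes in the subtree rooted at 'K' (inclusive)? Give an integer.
Answer: 4

Derivation:
Subtree rooted at K contains: E, H, J, K
Count = 4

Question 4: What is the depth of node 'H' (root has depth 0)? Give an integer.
Answer: 3

Derivation:
Path from root to H: C -> L -> K -> H
Depth = number of edges = 3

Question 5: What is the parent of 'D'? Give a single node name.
Scan adjacency: D appears as child of L

Answer: L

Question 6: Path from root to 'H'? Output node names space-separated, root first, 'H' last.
Answer: C L K H

Derivation:
Walk down from root: C -> L -> K -> H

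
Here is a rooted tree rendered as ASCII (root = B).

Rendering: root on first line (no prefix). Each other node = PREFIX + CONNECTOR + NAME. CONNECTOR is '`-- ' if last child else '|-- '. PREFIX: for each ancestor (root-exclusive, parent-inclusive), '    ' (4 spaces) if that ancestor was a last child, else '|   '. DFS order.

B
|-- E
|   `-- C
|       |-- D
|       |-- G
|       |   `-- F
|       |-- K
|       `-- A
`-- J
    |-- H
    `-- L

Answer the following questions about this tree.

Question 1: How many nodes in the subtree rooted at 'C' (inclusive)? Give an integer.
Subtree rooted at C contains: A, C, D, F, G, K
Count = 6

Answer: 6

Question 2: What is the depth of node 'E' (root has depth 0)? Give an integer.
Path from root to E: B -> E
Depth = number of edges = 1

Answer: 1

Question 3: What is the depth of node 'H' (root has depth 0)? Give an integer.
Answer: 2

Derivation:
Path from root to H: B -> J -> H
Depth = number of edges = 2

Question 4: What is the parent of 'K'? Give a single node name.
Scan adjacency: K appears as child of C

Answer: C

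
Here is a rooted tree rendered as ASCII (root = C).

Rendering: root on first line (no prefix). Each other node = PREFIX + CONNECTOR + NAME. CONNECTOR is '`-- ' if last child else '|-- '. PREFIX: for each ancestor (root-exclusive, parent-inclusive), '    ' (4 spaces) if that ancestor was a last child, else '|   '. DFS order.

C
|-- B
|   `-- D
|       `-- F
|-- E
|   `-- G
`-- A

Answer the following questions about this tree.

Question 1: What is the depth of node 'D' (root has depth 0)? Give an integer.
Answer: 2

Derivation:
Path from root to D: C -> B -> D
Depth = number of edges = 2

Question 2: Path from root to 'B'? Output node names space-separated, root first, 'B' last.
Walk down from root: C -> B

Answer: C B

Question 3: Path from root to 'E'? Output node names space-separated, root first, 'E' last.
Walk down from root: C -> E

Answer: C E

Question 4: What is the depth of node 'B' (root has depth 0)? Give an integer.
Path from root to B: C -> B
Depth = number of edges = 1

Answer: 1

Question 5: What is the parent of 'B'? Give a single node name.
Scan adjacency: B appears as child of C

Answer: C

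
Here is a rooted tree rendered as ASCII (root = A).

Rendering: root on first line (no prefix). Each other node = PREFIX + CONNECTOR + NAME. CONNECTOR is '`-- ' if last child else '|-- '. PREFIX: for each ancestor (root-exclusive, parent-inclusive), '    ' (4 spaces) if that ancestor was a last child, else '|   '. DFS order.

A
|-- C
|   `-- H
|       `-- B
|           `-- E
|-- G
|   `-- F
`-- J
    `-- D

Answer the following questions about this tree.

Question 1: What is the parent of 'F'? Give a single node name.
Answer: G

Derivation:
Scan adjacency: F appears as child of G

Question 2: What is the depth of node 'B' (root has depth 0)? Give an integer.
Answer: 3

Derivation:
Path from root to B: A -> C -> H -> B
Depth = number of edges = 3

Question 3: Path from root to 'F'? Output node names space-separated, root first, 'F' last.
Answer: A G F

Derivation:
Walk down from root: A -> G -> F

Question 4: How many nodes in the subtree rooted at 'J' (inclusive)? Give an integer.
Answer: 2

Derivation:
Subtree rooted at J contains: D, J
Count = 2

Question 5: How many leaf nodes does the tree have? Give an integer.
Answer: 3

Derivation:
Leaves (nodes with no children): D, E, F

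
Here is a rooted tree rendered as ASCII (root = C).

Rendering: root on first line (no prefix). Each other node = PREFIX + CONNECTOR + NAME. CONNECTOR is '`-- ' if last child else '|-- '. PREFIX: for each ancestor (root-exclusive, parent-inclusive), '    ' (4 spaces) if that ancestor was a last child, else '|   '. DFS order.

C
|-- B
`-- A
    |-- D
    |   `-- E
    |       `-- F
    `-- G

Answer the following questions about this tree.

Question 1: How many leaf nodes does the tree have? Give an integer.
Leaves (nodes with no children): B, F, G

Answer: 3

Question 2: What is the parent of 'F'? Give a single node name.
Scan adjacency: F appears as child of E

Answer: E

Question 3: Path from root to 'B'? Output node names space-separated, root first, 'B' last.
Walk down from root: C -> B

Answer: C B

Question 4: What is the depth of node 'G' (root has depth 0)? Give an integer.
Path from root to G: C -> A -> G
Depth = number of edges = 2

Answer: 2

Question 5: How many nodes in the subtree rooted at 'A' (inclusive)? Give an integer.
Answer: 5

Derivation:
Subtree rooted at A contains: A, D, E, F, G
Count = 5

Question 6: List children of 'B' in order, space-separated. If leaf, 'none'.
Node B's children (from adjacency): (leaf)

Answer: none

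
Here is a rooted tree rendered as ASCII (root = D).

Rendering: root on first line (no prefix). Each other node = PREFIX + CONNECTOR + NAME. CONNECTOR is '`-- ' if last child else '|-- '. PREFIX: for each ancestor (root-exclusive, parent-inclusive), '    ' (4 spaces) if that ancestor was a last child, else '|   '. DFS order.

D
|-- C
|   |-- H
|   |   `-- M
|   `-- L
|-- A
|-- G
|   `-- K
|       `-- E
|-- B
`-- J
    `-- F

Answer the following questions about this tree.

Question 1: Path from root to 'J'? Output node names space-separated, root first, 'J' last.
Walk down from root: D -> J

Answer: D J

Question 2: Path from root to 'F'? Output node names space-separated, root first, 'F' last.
Walk down from root: D -> J -> F

Answer: D J F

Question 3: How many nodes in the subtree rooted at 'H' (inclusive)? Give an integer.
Answer: 2

Derivation:
Subtree rooted at H contains: H, M
Count = 2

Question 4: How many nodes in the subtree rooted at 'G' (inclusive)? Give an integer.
Answer: 3

Derivation:
Subtree rooted at G contains: E, G, K
Count = 3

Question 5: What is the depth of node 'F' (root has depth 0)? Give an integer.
Answer: 2

Derivation:
Path from root to F: D -> J -> F
Depth = number of edges = 2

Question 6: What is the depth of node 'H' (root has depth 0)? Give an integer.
Path from root to H: D -> C -> H
Depth = number of edges = 2

Answer: 2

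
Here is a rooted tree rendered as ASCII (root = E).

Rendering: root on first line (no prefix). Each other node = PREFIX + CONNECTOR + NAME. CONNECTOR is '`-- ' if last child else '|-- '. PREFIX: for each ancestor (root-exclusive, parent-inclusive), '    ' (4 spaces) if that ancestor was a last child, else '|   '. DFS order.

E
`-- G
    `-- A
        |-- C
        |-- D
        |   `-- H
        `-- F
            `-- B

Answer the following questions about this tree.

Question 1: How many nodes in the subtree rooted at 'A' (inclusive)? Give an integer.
Answer: 6

Derivation:
Subtree rooted at A contains: A, B, C, D, F, H
Count = 6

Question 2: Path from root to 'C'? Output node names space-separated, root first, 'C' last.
Walk down from root: E -> G -> A -> C

Answer: E G A C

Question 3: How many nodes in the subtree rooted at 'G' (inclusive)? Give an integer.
Subtree rooted at G contains: A, B, C, D, F, G, H
Count = 7

Answer: 7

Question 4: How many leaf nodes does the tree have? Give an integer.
Answer: 3

Derivation:
Leaves (nodes with no children): B, C, H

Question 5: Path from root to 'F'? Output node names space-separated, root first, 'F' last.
Answer: E G A F

Derivation:
Walk down from root: E -> G -> A -> F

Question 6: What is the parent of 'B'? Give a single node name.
Answer: F

Derivation:
Scan adjacency: B appears as child of F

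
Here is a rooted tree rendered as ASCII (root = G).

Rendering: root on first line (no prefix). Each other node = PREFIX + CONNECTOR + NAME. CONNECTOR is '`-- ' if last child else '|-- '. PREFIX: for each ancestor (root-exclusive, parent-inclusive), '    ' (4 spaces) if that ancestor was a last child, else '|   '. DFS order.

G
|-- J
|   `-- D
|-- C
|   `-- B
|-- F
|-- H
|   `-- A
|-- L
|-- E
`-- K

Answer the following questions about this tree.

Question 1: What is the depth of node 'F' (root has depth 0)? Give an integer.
Answer: 1

Derivation:
Path from root to F: G -> F
Depth = number of edges = 1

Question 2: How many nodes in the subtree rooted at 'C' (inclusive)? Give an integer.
Subtree rooted at C contains: B, C
Count = 2

Answer: 2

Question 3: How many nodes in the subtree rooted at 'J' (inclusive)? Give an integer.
Answer: 2

Derivation:
Subtree rooted at J contains: D, J
Count = 2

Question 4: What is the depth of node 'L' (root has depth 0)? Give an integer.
Answer: 1

Derivation:
Path from root to L: G -> L
Depth = number of edges = 1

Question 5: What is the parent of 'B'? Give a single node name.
Scan adjacency: B appears as child of C

Answer: C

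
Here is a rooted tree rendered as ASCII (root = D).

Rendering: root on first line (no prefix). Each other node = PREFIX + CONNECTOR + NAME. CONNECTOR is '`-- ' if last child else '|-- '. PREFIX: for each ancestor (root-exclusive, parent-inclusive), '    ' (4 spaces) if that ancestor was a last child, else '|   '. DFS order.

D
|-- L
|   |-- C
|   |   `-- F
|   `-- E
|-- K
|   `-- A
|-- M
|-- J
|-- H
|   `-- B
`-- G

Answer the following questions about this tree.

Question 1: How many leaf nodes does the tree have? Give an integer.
Answer: 7

Derivation:
Leaves (nodes with no children): A, B, E, F, G, J, M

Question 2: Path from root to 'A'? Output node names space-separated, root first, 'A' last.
Walk down from root: D -> K -> A

Answer: D K A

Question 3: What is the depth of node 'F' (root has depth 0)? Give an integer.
Answer: 3

Derivation:
Path from root to F: D -> L -> C -> F
Depth = number of edges = 3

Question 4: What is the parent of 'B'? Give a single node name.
Scan adjacency: B appears as child of H

Answer: H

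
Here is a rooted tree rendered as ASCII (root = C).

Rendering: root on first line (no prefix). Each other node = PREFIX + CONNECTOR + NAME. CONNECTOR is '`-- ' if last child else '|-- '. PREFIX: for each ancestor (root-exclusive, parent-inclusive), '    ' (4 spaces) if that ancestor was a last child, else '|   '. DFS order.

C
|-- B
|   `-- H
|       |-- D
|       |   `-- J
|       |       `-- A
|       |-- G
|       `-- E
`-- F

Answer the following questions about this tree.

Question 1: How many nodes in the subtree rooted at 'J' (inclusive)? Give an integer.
Answer: 2

Derivation:
Subtree rooted at J contains: A, J
Count = 2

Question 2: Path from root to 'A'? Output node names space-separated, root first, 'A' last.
Walk down from root: C -> B -> H -> D -> J -> A

Answer: C B H D J A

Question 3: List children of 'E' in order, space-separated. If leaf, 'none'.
Node E's children (from adjacency): (leaf)

Answer: none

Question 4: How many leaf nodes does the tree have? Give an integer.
Answer: 4

Derivation:
Leaves (nodes with no children): A, E, F, G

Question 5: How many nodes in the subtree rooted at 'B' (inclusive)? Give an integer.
Subtree rooted at B contains: A, B, D, E, G, H, J
Count = 7

Answer: 7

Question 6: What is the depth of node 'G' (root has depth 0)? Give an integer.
Answer: 3

Derivation:
Path from root to G: C -> B -> H -> G
Depth = number of edges = 3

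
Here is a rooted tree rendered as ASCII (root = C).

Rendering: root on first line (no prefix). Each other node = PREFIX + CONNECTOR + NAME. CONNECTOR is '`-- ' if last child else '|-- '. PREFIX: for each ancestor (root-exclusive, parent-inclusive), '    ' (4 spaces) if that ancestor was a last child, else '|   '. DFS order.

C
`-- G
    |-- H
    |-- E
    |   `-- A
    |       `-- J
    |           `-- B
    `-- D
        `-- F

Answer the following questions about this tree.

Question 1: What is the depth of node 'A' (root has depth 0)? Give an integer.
Path from root to A: C -> G -> E -> A
Depth = number of edges = 3

Answer: 3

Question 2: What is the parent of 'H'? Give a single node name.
Scan adjacency: H appears as child of G

Answer: G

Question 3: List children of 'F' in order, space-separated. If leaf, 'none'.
Node F's children (from adjacency): (leaf)

Answer: none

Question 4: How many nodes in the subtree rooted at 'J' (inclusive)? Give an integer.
Subtree rooted at J contains: B, J
Count = 2

Answer: 2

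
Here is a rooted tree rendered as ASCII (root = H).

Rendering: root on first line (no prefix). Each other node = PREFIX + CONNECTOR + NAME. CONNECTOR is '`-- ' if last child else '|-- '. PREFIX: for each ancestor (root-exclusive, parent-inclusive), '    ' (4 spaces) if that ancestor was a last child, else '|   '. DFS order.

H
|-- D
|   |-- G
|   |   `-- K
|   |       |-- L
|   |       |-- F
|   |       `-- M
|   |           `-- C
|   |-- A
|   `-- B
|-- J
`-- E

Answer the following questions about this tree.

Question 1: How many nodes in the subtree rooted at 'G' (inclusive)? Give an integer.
Subtree rooted at G contains: C, F, G, K, L, M
Count = 6

Answer: 6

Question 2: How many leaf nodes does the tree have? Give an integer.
Answer: 7

Derivation:
Leaves (nodes with no children): A, B, C, E, F, J, L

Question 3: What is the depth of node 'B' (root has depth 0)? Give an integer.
Path from root to B: H -> D -> B
Depth = number of edges = 2

Answer: 2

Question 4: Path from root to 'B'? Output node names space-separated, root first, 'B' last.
Answer: H D B

Derivation:
Walk down from root: H -> D -> B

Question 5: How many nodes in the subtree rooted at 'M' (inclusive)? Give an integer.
Subtree rooted at M contains: C, M
Count = 2

Answer: 2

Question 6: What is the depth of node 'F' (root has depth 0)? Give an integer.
Answer: 4

Derivation:
Path from root to F: H -> D -> G -> K -> F
Depth = number of edges = 4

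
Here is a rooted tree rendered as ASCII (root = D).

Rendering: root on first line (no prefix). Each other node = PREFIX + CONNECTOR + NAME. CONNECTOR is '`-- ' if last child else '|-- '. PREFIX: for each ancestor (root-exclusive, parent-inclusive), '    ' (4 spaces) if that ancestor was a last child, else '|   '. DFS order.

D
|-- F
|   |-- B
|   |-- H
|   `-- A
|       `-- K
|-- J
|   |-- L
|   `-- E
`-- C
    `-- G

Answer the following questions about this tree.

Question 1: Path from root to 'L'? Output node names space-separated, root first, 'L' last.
Walk down from root: D -> J -> L

Answer: D J L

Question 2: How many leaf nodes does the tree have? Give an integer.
Answer: 6

Derivation:
Leaves (nodes with no children): B, E, G, H, K, L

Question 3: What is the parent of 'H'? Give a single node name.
Answer: F

Derivation:
Scan adjacency: H appears as child of F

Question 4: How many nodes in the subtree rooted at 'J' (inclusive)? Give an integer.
Subtree rooted at J contains: E, J, L
Count = 3

Answer: 3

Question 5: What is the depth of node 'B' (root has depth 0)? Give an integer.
Answer: 2

Derivation:
Path from root to B: D -> F -> B
Depth = number of edges = 2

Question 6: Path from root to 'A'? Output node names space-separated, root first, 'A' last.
Answer: D F A

Derivation:
Walk down from root: D -> F -> A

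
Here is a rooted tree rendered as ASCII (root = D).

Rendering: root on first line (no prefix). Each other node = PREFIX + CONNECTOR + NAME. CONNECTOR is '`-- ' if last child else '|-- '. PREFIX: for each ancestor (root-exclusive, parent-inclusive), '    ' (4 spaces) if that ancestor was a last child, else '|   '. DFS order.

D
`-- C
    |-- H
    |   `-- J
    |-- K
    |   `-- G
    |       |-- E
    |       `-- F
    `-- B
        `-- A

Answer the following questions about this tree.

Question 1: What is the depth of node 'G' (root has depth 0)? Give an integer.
Answer: 3

Derivation:
Path from root to G: D -> C -> K -> G
Depth = number of edges = 3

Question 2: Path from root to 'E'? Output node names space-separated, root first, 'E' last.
Walk down from root: D -> C -> K -> G -> E

Answer: D C K G E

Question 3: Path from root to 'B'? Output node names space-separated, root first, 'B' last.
Walk down from root: D -> C -> B

Answer: D C B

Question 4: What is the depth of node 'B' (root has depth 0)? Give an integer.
Answer: 2

Derivation:
Path from root to B: D -> C -> B
Depth = number of edges = 2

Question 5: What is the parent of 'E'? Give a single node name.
Scan adjacency: E appears as child of G

Answer: G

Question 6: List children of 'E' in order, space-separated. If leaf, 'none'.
Node E's children (from adjacency): (leaf)

Answer: none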